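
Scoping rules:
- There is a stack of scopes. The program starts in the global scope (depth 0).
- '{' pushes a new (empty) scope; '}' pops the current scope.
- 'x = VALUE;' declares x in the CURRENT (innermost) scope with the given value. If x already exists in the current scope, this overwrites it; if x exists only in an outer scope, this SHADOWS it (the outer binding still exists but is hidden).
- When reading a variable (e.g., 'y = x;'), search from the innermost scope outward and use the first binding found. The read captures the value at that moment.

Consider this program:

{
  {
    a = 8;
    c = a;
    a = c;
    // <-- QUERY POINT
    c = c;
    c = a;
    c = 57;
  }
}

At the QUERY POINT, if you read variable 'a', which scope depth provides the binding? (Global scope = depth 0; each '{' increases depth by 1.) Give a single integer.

Step 1: enter scope (depth=1)
Step 2: enter scope (depth=2)
Step 3: declare a=8 at depth 2
Step 4: declare c=(read a)=8 at depth 2
Step 5: declare a=(read c)=8 at depth 2
Visible at query point: a=8 c=8

Answer: 2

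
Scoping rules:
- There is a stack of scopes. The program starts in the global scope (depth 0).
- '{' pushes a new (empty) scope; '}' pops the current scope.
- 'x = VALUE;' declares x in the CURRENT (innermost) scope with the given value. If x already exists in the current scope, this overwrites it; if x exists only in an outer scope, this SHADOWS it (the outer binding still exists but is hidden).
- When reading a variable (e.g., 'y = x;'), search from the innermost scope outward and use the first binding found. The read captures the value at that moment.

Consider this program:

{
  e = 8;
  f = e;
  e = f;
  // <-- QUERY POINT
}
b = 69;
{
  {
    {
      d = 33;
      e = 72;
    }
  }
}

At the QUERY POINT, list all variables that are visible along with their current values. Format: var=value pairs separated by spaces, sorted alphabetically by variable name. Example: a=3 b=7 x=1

Step 1: enter scope (depth=1)
Step 2: declare e=8 at depth 1
Step 3: declare f=(read e)=8 at depth 1
Step 4: declare e=(read f)=8 at depth 1
Visible at query point: e=8 f=8

Answer: e=8 f=8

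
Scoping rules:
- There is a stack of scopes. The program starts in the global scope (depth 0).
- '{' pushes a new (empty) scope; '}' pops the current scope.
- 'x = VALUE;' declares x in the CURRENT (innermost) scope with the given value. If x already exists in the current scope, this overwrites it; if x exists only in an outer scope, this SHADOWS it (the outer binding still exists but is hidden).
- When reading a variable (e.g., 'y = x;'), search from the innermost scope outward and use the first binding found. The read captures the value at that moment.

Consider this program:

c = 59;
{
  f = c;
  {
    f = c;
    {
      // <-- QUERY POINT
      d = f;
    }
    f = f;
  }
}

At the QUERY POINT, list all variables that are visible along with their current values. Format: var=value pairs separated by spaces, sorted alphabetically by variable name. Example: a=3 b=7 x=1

Answer: c=59 f=59

Derivation:
Step 1: declare c=59 at depth 0
Step 2: enter scope (depth=1)
Step 3: declare f=(read c)=59 at depth 1
Step 4: enter scope (depth=2)
Step 5: declare f=(read c)=59 at depth 2
Step 6: enter scope (depth=3)
Visible at query point: c=59 f=59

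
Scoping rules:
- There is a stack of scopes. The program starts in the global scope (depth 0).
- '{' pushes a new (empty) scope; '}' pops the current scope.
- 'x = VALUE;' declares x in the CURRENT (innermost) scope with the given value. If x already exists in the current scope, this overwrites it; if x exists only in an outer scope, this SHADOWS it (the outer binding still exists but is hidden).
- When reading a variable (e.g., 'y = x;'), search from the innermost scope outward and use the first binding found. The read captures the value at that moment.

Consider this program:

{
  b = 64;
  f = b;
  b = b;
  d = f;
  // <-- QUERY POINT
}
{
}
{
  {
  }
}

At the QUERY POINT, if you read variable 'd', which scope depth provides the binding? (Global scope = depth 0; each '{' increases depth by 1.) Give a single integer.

Step 1: enter scope (depth=1)
Step 2: declare b=64 at depth 1
Step 3: declare f=(read b)=64 at depth 1
Step 4: declare b=(read b)=64 at depth 1
Step 5: declare d=(read f)=64 at depth 1
Visible at query point: b=64 d=64 f=64

Answer: 1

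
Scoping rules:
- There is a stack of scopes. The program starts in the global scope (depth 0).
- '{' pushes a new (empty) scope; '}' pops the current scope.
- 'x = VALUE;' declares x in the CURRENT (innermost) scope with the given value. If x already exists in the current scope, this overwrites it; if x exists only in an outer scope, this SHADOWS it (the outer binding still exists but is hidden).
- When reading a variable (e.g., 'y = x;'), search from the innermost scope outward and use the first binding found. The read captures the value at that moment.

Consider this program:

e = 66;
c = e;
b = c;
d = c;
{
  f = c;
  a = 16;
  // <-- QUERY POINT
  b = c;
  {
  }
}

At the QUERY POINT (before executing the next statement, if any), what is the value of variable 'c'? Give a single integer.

Answer: 66

Derivation:
Step 1: declare e=66 at depth 0
Step 2: declare c=(read e)=66 at depth 0
Step 3: declare b=(read c)=66 at depth 0
Step 4: declare d=(read c)=66 at depth 0
Step 5: enter scope (depth=1)
Step 6: declare f=(read c)=66 at depth 1
Step 7: declare a=16 at depth 1
Visible at query point: a=16 b=66 c=66 d=66 e=66 f=66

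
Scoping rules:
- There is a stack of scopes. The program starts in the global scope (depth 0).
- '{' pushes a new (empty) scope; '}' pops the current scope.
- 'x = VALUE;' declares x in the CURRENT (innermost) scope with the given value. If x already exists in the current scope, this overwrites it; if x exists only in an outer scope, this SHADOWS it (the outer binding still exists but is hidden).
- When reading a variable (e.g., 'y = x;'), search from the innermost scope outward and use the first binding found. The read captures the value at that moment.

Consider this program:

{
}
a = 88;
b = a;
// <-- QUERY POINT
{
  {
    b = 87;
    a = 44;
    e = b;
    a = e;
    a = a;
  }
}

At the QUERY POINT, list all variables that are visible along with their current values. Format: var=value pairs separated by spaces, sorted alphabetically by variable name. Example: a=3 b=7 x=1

Step 1: enter scope (depth=1)
Step 2: exit scope (depth=0)
Step 3: declare a=88 at depth 0
Step 4: declare b=(read a)=88 at depth 0
Visible at query point: a=88 b=88

Answer: a=88 b=88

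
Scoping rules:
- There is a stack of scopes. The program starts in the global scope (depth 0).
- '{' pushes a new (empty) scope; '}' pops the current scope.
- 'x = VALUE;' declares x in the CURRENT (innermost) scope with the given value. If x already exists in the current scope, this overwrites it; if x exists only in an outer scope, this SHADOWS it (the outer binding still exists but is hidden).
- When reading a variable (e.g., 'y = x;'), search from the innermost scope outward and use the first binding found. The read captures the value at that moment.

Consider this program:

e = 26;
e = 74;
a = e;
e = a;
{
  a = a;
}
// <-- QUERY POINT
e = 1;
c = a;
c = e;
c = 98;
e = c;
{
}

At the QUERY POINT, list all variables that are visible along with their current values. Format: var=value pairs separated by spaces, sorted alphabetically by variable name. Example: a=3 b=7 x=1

Answer: a=74 e=74

Derivation:
Step 1: declare e=26 at depth 0
Step 2: declare e=74 at depth 0
Step 3: declare a=(read e)=74 at depth 0
Step 4: declare e=(read a)=74 at depth 0
Step 5: enter scope (depth=1)
Step 6: declare a=(read a)=74 at depth 1
Step 7: exit scope (depth=0)
Visible at query point: a=74 e=74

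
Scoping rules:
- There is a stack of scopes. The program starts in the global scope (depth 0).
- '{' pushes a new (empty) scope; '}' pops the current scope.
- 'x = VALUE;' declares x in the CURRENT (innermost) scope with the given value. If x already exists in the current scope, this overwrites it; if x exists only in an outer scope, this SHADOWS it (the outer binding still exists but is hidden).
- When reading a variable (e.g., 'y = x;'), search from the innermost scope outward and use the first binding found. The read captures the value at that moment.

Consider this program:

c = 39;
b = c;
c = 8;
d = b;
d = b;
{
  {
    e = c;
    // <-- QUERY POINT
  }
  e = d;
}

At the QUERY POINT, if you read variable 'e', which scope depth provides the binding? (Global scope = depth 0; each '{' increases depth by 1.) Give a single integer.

Step 1: declare c=39 at depth 0
Step 2: declare b=(read c)=39 at depth 0
Step 3: declare c=8 at depth 0
Step 4: declare d=(read b)=39 at depth 0
Step 5: declare d=(read b)=39 at depth 0
Step 6: enter scope (depth=1)
Step 7: enter scope (depth=2)
Step 8: declare e=(read c)=8 at depth 2
Visible at query point: b=39 c=8 d=39 e=8

Answer: 2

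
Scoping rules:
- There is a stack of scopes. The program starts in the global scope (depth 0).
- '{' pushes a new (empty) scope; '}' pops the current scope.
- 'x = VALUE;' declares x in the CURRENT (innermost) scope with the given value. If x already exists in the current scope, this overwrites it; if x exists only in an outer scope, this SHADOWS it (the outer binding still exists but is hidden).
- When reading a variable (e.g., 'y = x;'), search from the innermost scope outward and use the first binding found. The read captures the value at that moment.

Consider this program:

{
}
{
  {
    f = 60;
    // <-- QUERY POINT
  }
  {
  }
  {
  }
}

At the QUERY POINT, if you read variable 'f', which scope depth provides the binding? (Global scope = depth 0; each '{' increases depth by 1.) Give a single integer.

Answer: 2

Derivation:
Step 1: enter scope (depth=1)
Step 2: exit scope (depth=0)
Step 3: enter scope (depth=1)
Step 4: enter scope (depth=2)
Step 5: declare f=60 at depth 2
Visible at query point: f=60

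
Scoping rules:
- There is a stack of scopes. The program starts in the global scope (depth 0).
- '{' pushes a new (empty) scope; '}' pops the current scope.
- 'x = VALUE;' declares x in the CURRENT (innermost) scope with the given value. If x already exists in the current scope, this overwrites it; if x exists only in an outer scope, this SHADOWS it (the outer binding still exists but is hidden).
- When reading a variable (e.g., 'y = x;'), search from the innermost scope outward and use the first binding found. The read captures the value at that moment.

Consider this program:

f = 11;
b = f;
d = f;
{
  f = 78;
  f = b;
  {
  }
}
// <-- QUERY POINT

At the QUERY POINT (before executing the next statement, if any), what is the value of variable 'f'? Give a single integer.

Answer: 11

Derivation:
Step 1: declare f=11 at depth 0
Step 2: declare b=(read f)=11 at depth 0
Step 3: declare d=(read f)=11 at depth 0
Step 4: enter scope (depth=1)
Step 5: declare f=78 at depth 1
Step 6: declare f=(read b)=11 at depth 1
Step 7: enter scope (depth=2)
Step 8: exit scope (depth=1)
Step 9: exit scope (depth=0)
Visible at query point: b=11 d=11 f=11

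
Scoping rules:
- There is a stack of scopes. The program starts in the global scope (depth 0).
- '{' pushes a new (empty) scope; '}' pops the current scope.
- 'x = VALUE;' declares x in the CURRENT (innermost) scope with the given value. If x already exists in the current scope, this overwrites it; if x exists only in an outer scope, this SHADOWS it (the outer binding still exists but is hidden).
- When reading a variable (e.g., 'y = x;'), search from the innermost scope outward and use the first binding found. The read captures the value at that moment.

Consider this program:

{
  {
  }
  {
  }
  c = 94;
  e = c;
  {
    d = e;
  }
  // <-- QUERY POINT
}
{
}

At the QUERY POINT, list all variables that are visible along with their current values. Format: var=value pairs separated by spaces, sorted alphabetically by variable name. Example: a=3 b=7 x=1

Answer: c=94 e=94

Derivation:
Step 1: enter scope (depth=1)
Step 2: enter scope (depth=2)
Step 3: exit scope (depth=1)
Step 4: enter scope (depth=2)
Step 5: exit scope (depth=1)
Step 6: declare c=94 at depth 1
Step 7: declare e=(read c)=94 at depth 1
Step 8: enter scope (depth=2)
Step 9: declare d=(read e)=94 at depth 2
Step 10: exit scope (depth=1)
Visible at query point: c=94 e=94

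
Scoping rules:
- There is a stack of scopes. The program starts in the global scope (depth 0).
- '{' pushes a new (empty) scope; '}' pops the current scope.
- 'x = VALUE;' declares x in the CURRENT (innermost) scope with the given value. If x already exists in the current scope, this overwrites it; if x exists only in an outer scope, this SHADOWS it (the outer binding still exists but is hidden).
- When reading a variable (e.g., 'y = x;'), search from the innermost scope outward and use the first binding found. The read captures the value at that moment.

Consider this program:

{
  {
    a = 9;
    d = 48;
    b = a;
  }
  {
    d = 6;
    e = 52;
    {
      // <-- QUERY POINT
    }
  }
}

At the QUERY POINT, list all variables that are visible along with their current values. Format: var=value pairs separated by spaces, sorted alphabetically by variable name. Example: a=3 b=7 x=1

Answer: d=6 e=52

Derivation:
Step 1: enter scope (depth=1)
Step 2: enter scope (depth=2)
Step 3: declare a=9 at depth 2
Step 4: declare d=48 at depth 2
Step 5: declare b=(read a)=9 at depth 2
Step 6: exit scope (depth=1)
Step 7: enter scope (depth=2)
Step 8: declare d=6 at depth 2
Step 9: declare e=52 at depth 2
Step 10: enter scope (depth=3)
Visible at query point: d=6 e=52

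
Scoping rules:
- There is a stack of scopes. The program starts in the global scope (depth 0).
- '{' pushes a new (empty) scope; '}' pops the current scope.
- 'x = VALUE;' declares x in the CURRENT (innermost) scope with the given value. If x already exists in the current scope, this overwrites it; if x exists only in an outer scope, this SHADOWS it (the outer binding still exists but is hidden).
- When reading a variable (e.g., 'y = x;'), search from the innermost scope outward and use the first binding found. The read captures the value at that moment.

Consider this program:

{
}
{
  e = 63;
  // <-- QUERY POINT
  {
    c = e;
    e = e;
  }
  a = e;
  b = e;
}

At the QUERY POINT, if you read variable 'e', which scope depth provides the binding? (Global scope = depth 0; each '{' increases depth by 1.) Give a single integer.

Step 1: enter scope (depth=1)
Step 2: exit scope (depth=0)
Step 3: enter scope (depth=1)
Step 4: declare e=63 at depth 1
Visible at query point: e=63

Answer: 1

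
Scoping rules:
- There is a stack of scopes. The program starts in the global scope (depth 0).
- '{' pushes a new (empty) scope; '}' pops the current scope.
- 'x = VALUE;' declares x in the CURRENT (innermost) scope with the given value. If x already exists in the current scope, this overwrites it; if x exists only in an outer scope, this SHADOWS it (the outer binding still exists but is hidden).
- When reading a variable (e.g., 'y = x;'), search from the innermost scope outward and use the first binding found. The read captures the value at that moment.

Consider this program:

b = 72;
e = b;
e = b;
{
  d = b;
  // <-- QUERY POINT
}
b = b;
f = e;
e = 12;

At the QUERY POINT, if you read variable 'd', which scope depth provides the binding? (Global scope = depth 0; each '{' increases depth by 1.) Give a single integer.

Step 1: declare b=72 at depth 0
Step 2: declare e=(read b)=72 at depth 0
Step 3: declare e=(read b)=72 at depth 0
Step 4: enter scope (depth=1)
Step 5: declare d=(read b)=72 at depth 1
Visible at query point: b=72 d=72 e=72

Answer: 1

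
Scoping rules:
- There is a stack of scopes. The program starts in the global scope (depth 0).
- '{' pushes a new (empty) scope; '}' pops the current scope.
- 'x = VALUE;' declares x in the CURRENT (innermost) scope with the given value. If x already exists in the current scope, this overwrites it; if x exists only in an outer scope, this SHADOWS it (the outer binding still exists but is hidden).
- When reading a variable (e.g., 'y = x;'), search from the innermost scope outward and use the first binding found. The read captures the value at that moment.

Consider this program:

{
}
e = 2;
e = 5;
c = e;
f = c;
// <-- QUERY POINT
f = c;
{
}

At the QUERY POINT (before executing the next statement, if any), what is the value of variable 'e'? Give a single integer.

Step 1: enter scope (depth=1)
Step 2: exit scope (depth=0)
Step 3: declare e=2 at depth 0
Step 4: declare e=5 at depth 0
Step 5: declare c=(read e)=5 at depth 0
Step 6: declare f=(read c)=5 at depth 0
Visible at query point: c=5 e=5 f=5

Answer: 5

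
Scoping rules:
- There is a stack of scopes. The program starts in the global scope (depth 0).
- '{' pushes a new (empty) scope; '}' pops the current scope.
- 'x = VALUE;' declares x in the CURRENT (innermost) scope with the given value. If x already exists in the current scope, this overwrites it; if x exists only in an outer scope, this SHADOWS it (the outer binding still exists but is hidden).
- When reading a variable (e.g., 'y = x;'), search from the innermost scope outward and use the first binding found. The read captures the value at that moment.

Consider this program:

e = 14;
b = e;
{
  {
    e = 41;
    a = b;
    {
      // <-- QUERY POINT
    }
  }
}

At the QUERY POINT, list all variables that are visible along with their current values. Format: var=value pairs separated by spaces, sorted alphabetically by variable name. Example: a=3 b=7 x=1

Step 1: declare e=14 at depth 0
Step 2: declare b=(read e)=14 at depth 0
Step 3: enter scope (depth=1)
Step 4: enter scope (depth=2)
Step 5: declare e=41 at depth 2
Step 6: declare a=(read b)=14 at depth 2
Step 7: enter scope (depth=3)
Visible at query point: a=14 b=14 e=41

Answer: a=14 b=14 e=41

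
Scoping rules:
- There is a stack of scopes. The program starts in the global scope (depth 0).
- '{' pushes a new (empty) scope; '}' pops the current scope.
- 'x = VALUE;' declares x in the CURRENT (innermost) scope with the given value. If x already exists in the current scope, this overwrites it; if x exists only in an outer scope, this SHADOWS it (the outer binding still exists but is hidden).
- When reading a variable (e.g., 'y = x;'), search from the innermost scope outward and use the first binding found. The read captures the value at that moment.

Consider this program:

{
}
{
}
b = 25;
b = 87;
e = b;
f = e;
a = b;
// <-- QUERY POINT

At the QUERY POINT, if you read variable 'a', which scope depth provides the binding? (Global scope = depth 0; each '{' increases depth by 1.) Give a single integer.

Answer: 0

Derivation:
Step 1: enter scope (depth=1)
Step 2: exit scope (depth=0)
Step 3: enter scope (depth=1)
Step 4: exit scope (depth=0)
Step 5: declare b=25 at depth 0
Step 6: declare b=87 at depth 0
Step 7: declare e=(read b)=87 at depth 0
Step 8: declare f=(read e)=87 at depth 0
Step 9: declare a=(read b)=87 at depth 0
Visible at query point: a=87 b=87 e=87 f=87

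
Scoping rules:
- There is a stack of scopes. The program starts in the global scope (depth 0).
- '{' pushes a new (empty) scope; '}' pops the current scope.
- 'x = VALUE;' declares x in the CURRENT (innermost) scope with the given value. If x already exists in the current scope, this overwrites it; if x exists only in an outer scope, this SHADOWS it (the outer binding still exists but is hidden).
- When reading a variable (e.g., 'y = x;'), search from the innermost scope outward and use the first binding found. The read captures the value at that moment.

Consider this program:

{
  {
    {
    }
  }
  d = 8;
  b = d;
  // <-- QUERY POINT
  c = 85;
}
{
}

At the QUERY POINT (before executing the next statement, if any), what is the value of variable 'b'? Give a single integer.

Step 1: enter scope (depth=1)
Step 2: enter scope (depth=2)
Step 3: enter scope (depth=3)
Step 4: exit scope (depth=2)
Step 5: exit scope (depth=1)
Step 6: declare d=8 at depth 1
Step 7: declare b=(read d)=8 at depth 1
Visible at query point: b=8 d=8

Answer: 8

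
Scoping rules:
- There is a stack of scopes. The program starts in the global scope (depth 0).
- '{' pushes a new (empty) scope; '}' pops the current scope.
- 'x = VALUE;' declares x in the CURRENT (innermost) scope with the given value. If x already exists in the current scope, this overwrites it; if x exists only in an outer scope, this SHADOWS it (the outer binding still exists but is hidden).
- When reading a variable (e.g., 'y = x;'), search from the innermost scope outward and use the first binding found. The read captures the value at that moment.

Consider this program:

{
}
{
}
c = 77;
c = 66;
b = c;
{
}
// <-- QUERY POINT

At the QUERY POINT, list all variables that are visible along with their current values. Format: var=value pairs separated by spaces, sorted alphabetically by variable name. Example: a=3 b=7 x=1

Step 1: enter scope (depth=1)
Step 2: exit scope (depth=0)
Step 3: enter scope (depth=1)
Step 4: exit scope (depth=0)
Step 5: declare c=77 at depth 0
Step 6: declare c=66 at depth 0
Step 7: declare b=(read c)=66 at depth 0
Step 8: enter scope (depth=1)
Step 9: exit scope (depth=0)
Visible at query point: b=66 c=66

Answer: b=66 c=66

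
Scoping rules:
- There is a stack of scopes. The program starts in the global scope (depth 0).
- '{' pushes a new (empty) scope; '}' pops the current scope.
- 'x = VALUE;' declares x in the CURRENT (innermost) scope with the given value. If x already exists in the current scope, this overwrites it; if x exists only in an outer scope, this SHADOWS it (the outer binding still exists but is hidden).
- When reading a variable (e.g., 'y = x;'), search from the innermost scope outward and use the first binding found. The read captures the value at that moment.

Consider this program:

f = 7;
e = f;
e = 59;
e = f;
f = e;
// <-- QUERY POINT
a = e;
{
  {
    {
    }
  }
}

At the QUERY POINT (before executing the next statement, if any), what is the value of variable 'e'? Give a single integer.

Answer: 7

Derivation:
Step 1: declare f=7 at depth 0
Step 2: declare e=(read f)=7 at depth 0
Step 3: declare e=59 at depth 0
Step 4: declare e=(read f)=7 at depth 0
Step 5: declare f=(read e)=7 at depth 0
Visible at query point: e=7 f=7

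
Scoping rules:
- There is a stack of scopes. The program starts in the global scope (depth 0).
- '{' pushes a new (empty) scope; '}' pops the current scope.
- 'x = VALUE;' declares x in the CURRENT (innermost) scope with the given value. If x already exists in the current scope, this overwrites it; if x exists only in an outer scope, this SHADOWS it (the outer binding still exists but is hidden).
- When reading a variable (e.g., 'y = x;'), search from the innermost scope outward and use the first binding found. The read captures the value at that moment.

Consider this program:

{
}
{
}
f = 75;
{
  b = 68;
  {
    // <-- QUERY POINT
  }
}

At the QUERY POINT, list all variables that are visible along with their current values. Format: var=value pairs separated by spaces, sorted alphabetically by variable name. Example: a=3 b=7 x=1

Answer: b=68 f=75

Derivation:
Step 1: enter scope (depth=1)
Step 2: exit scope (depth=0)
Step 3: enter scope (depth=1)
Step 4: exit scope (depth=0)
Step 5: declare f=75 at depth 0
Step 6: enter scope (depth=1)
Step 7: declare b=68 at depth 1
Step 8: enter scope (depth=2)
Visible at query point: b=68 f=75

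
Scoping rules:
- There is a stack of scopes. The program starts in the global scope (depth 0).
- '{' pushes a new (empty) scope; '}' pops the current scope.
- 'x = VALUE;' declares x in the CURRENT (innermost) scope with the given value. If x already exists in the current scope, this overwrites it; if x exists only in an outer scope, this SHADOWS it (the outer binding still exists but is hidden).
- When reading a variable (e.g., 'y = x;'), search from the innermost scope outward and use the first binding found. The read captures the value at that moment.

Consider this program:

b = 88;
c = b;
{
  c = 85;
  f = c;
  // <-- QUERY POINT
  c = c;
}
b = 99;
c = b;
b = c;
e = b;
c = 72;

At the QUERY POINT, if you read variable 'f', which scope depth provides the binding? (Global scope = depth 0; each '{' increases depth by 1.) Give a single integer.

Answer: 1

Derivation:
Step 1: declare b=88 at depth 0
Step 2: declare c=(read b)=88 at depth 0
Step 3: enter scope (depth=1)
Step 4: declare c=85 at depth 1
Step 5: declare f=(read c)=85 at depth 1
Visible at query point: b=88 c=85 f=85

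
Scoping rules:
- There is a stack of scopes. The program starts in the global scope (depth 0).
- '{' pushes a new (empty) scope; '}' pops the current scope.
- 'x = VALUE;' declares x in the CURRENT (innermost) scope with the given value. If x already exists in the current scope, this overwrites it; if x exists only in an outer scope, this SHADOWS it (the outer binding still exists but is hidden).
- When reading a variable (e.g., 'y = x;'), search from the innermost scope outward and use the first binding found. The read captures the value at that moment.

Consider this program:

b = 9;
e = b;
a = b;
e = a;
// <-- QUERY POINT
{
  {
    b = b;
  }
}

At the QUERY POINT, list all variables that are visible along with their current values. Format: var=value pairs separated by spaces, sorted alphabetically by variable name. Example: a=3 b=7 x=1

Answer: a=9 b=9 e=9

Derivation:
Step 1: declare b=9 at depth 0
Step 2: declare e=(read b)=9 at depth 0
Step 3: declare a=(read b)=9 at depth 0
Step 4: declare e=(read a)=9 at depth 0
Visible at query point: a=9 b=9 e=9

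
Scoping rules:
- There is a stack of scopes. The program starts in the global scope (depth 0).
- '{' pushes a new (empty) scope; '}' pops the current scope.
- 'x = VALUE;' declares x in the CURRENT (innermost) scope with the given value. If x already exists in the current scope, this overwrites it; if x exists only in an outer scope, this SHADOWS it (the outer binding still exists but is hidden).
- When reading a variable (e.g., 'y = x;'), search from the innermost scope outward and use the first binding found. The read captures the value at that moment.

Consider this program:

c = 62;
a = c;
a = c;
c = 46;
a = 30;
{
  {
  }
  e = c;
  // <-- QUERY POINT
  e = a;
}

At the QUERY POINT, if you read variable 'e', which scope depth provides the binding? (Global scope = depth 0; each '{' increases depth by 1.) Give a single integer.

Answer: 1

Derivation:
Step 1: declare c=62 at depth 0
Step 2: declare a=(read c)=62 at depth 0
Step 3: declare a=(read c)=62 at depth 0
Step 4: declare c=46 at depth 0
Step 5: declare a=30 at depth 0
Step 6: enter scope (depth=1)
Step 7: enter scope (depth=2)
Step 8: exit scope (depth=1)
Step 9: declare e=(read c)=46 at depth 1
Visible at query point: a=30 c=46 e=46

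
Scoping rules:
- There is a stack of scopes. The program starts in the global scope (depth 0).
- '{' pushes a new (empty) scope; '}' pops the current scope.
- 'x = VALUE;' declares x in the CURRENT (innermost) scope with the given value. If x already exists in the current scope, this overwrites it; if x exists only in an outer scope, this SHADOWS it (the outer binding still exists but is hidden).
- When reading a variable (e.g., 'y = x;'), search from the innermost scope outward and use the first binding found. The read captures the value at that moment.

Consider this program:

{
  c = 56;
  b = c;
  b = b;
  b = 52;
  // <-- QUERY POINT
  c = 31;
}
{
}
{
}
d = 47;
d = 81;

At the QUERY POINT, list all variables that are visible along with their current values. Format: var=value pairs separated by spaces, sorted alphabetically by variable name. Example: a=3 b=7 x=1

Step 1: enter scope (depth=1)
Step 2: declare c=56 at depth 1
Step 3: declare b=(read c)=56 at depth 1
Step 4: declare b=(read b)=56 at depth 1
Step 5: declare b=52 at depth 1
Visible at query point: b=52 c=56

Answer: b=52 c=56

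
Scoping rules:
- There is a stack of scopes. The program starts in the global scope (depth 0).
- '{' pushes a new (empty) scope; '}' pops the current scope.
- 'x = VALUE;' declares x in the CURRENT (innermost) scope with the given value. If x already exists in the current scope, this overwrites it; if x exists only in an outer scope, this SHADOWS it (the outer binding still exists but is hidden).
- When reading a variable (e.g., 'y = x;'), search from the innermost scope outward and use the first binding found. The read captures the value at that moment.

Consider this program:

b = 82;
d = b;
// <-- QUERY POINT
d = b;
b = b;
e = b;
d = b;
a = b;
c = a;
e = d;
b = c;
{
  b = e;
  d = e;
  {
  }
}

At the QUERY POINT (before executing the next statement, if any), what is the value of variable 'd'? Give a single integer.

Step 1: declare b=82 at depth 0
Step 2: declare d=(read b)=82 at depth 0
Visible at query point: b=82 d=82

Answer: 82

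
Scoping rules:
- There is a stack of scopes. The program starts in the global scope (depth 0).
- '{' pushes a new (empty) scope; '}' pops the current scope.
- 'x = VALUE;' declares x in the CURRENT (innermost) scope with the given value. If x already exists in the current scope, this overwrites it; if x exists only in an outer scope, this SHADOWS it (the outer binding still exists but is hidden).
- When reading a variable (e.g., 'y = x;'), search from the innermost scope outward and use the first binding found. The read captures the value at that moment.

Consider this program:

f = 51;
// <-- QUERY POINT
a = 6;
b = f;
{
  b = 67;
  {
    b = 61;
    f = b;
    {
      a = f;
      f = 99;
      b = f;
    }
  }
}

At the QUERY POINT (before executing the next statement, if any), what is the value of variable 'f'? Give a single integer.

Answer: 51

Derivation:
Step 1: declare f=51 at depth 0
Visible at query point: f=51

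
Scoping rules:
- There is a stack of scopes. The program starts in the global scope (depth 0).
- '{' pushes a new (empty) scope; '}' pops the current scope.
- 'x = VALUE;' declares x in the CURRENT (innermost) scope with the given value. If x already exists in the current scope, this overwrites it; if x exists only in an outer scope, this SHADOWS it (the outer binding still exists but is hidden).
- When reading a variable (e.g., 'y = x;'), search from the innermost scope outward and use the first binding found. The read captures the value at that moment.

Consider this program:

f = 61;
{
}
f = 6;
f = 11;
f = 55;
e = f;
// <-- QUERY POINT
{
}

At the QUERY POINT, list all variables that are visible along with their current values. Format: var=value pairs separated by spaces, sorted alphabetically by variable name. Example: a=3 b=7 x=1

Step 1: declare f=61 at depth 0
Step 2: enter scope (depth=1)
Step 3: exit scope (depth=0)
Step 4: declare f=6 at depth 0
Step 5: declare f=11 at depth 0
Step 6: declare f=55 at depth 0
Step 7: declare e=(read f)=55 at depth 0
Visible at query point: e=55 f=55

Answer: e=55 f=55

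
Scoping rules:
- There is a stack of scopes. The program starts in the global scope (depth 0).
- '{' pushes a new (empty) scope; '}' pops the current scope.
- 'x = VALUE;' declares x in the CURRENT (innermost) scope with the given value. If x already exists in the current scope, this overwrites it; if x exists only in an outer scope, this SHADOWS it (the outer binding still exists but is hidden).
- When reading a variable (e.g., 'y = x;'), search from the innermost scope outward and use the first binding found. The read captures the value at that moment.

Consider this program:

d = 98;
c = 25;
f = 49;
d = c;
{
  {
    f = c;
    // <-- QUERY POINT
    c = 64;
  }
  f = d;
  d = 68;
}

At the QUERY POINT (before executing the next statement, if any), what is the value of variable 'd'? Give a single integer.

Step 1: declare d=98 at depth 0
Step 2: declare c=25 at depth 0
Step 3: declare f=49 at depth 0
Step 4: declare d=(read c)=25 at depth 0
Step 5: enter scope (depth=1)
Step 6: enter scope (depth=2)
Step 7: declare f=(read c)=25 at depth 2
Visible at query point: c=25 d=25 f=25

Answer: 25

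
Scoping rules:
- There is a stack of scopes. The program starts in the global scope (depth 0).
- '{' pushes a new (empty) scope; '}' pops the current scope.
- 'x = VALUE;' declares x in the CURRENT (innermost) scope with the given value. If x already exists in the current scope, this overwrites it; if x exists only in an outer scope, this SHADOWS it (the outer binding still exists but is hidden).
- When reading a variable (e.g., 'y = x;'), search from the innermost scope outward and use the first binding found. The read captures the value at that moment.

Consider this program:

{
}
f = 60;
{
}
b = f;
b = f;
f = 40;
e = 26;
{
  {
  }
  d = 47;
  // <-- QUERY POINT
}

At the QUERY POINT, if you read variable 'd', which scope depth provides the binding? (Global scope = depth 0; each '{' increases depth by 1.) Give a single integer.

Answer: 1

Derivation:
Step 1: enter scope (depth=1)
Step 2: exit scope (depth=0)
Step 3: declare f=60 at depth 0
Step 4: enter scope (depth=1)
Step 5: exit scope (depth=0)
Step 6: declare b=(read f)=60 at depth 0
Step 7: declare b=(read f)=60 at depth 0
Step 8: declare f=40 at depth 0
Step 9: declare e=26 at depth 0
Step 10: enter scope (depth=1)
Step 11: enter scope (depth=2)
Step 12: exit scope (depth=1)
Step 13: declare d=47 at depth 1
Visible at query point: b=60 d=47 e=26 f=40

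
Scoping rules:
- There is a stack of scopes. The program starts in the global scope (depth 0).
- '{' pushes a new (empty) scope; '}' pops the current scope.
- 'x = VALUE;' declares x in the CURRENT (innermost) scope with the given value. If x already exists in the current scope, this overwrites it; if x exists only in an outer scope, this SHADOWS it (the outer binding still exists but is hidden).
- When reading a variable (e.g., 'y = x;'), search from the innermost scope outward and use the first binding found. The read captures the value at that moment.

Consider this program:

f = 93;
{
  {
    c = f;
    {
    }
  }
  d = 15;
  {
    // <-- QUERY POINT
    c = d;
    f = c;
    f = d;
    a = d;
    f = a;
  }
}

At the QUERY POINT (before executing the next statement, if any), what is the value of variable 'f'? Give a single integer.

Answer: 93

Derivation:
Step 1: declare f=93 at depth 0
Step 2: enter scope (depth=1)
Step 3: enter scope (depth=2)
Step 4: declare c=(read f)=93 at depth 2
Step 5: enter scope (depth=3)
Step 6: exit scope (depth=2)
Step 7: exit scope (depth=1)
Step 8: declare d=15 at depth 1
Step 9: enter scope (depth=2)
Visible at query point: d=15 f=93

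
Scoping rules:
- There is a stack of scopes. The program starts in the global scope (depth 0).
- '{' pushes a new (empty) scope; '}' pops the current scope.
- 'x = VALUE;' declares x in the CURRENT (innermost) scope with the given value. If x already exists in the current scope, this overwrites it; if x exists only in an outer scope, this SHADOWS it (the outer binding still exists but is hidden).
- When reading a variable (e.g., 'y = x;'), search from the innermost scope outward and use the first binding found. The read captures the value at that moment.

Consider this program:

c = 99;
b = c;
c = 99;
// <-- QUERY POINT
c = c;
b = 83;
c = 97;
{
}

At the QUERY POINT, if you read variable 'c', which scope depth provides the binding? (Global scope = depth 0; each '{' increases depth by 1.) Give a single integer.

Answer: 0

Derivation:
Step 1: declare c=99 at depth 0
Step 2: declare b=(read c)=99 at depth 0
Step 3: declare c=99 at depth 0
Visible at query point: b=99 c=99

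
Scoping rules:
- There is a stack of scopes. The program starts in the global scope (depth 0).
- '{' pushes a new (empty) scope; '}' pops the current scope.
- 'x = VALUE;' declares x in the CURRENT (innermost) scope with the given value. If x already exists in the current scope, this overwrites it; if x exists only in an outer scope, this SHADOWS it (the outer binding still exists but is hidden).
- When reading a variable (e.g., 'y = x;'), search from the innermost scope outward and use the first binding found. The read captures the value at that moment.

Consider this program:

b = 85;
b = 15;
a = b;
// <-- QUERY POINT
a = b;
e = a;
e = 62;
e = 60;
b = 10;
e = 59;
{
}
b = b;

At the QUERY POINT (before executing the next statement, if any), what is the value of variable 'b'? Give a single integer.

Answer: 15

Derivation:
Step 1: declare b=85 at depth 0
Step 2: declare b=15 at depth 0
Step 3: declare a=(read b)=15 at depth 0
Visible at query point: a=15 b=15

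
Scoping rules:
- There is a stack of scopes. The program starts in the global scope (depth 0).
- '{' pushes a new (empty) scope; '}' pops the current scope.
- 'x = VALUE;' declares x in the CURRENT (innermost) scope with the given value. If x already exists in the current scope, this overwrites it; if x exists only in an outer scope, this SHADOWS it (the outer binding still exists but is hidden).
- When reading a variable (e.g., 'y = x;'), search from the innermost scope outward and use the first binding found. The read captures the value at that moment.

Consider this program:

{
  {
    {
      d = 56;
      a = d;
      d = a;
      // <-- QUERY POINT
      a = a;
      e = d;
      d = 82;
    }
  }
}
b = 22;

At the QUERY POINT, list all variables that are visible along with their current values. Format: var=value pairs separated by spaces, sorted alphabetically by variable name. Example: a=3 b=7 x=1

Step 1: enter scope (depth=1)
Step 2: enter scope (depth=2)
Step 3: enter scope (depth=3)
Step 4: declare d=56 at depth 3
Step 5: declare a=(read d)=56 at depth 3
Step 6: declare d=(read a)=56 at depth 3
Visible at query point: a=56 d=56

Answer: a=56 d=56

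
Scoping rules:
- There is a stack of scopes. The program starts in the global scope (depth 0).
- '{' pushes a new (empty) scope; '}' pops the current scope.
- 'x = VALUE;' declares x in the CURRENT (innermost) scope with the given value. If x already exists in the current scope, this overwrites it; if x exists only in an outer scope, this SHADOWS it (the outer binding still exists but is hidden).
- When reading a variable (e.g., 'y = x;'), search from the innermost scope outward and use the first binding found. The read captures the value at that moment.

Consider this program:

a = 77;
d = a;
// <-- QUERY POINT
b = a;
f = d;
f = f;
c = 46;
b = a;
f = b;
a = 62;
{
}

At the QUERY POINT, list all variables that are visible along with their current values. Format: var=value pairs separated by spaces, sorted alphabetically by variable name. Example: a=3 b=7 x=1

Step 1: declare a=77 at depth 0
Step 2: declare d=(read a)=77 at depth 0
Visible at query point: a=77 d=77

Answer: a=77 d=77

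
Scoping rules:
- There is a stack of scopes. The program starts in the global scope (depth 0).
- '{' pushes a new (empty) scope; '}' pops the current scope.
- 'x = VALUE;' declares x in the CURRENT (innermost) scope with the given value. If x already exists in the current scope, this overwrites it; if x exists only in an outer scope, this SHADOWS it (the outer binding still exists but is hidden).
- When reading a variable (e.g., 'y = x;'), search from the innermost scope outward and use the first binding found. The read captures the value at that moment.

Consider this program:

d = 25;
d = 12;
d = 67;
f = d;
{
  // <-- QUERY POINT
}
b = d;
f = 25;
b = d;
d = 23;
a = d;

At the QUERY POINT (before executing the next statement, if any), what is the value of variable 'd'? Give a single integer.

Step 1: declare d=25 at depth 0
Step 2: declare d=12 at depth 0
Step 3: declare d=67 at depth 0
Step 4: declare f=(read d)=67 at depth 0
Step 5: enter scope (depth=1)
Visible at query point: d=67 f=67

Answer: 67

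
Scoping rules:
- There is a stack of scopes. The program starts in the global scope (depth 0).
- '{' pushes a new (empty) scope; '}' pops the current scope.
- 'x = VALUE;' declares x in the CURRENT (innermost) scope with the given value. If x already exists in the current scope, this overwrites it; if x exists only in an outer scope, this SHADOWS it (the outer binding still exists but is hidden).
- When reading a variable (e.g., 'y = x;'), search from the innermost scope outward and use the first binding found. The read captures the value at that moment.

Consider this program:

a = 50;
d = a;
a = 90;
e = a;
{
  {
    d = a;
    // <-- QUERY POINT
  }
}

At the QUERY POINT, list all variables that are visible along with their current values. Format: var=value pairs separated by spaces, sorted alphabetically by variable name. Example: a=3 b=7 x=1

Step 1: declare a=50 at depth 0
Step 2: declare d=(read a)=50 at depth 0
Step 3: declare a=90 at depth 0
Step 4: declare e=(read a)=90 at depth 0
Step 5: enter scope (depth=1)
Step 6: enter scope (depth=2)
Step 7: declare d=(read a)=90 at depth 2
Visible at query point: a=90 d=90 e=90

Answer: a=90 d=90 e=90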